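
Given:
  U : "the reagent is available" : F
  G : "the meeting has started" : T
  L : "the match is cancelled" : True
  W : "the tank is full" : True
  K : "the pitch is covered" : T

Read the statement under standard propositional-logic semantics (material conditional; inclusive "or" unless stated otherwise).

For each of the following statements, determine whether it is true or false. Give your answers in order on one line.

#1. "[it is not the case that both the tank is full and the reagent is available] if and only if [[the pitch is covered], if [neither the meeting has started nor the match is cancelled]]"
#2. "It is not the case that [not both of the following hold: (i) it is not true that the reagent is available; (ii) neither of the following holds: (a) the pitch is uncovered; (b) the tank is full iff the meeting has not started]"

#1 true; #2 true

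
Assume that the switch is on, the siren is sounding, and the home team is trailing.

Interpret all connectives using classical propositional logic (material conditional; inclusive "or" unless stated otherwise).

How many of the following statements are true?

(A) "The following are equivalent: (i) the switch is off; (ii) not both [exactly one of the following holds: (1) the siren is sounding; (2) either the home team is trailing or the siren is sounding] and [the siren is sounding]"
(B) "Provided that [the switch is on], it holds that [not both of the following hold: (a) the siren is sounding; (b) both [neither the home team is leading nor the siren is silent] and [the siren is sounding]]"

0

Let P = "the switch is on" (True), Q = "the siren is sounding" (True), R = "the home team is leading" (False).

(A): In symbols: not P iff ((Q xor (not R or Q)) nand Q)

not P = not True = False
not R = not False = True
not R or Q = True or True = True
Q xor (not R or Q) = True xor True = False
(Q xor (not R or Q)) nand Q = False nand True = True
not P iff ((Q xor (not R or Q)) nand Q) = False iff True = False
Hence (A) is false.

(B): Parsed as P -> (Q nand ((R nor not Q) and Q))

not Q = not True = False
R nor not Q = False nor False = True
(R nor not Q) and Q = True and True = True
Q nand ((R nor not Q) and Q) = True nand True = False
P -> (Q nand ((R nor not Q) and Q)) = True -> False = False
Thus (B) is false.

True statements: 0 (none).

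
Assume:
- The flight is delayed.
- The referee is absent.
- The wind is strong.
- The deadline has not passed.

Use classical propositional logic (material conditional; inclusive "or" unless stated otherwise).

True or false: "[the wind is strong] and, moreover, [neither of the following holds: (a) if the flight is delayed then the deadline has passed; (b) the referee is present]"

The statement is true.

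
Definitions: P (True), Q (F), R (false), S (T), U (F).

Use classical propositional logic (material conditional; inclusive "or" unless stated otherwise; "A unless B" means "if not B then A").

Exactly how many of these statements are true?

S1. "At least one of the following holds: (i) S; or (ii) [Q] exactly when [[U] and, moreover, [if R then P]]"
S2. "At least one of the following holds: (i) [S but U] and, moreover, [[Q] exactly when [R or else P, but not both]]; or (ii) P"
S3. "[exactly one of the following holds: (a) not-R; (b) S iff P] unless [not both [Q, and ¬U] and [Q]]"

3

S1: In symbols: S or (Q iff (U and (R -> P)))

R -> P = False -> True = True
U and (R -> P) = False and True = False
Q iff (U and (R -> P)) = False iff False = True
S or (Q iff (U and (R -> P))) = True or True = True
So S1 is true.

S2: Formalization: ((S and U) and (Q iff (R xor P))) or P

S and U = True and False = False
R xor P = False xor True = True
Q iff (R xor P) = False iff True = False
(S and U) and (Q iff (R xor P)) = False and False = False
((S and U) and (Q iff (R xor P))) or P = False or True = True
Hence S2 is true.

S3: In symbols: (not R xor (S iff P)) or ((Q and not U) nand Q)

not R = not False = True
S iff P = True iff True = True
not R xor (S iff P) = True xor True = False
not U = not False = True
Q and not U = False and True = False
(Q and not U) nand Q = False nand False = True
(not R xor (S iff P)) or ((Q and not U) nand Q) = False or True = True
Thus S3 is true.

Count: 3.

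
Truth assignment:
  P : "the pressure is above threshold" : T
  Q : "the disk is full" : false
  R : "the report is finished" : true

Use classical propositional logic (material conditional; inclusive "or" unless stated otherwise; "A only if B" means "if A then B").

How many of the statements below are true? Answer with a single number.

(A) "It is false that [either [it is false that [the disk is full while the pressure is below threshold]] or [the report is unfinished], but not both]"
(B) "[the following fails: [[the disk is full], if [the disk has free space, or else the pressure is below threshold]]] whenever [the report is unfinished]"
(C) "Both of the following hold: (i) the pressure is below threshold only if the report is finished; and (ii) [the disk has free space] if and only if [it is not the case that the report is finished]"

1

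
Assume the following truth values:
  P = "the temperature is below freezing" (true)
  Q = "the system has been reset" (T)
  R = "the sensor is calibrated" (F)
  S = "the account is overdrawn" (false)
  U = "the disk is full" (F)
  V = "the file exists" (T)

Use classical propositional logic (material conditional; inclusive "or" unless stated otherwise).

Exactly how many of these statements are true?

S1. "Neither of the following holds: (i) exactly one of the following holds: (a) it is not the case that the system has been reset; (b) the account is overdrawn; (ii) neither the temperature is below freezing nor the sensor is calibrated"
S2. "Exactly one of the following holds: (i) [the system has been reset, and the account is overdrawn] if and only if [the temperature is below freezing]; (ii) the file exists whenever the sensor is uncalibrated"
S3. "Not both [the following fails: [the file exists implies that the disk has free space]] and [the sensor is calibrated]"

S1: This is (¬Q ⊕ S) ↓ (P ↓ R).

¬Q = ¬T = F
¬Q ⊕ S = F ⊕ F = F
P ↓ R = T ↓ F = F
(¬Q ⊕ S) ↓ (P ↓ R) = F ↓ F = T
So S1 is true.

S2: Formalization: ((Q ∧ S) ↔ P) ⊕ (¬R → V)

Q ∧ S = T ∧ F = F
(Q ∧ S) ↔ P = F ↔ T = F
¬R = ¬F = T
¬R → V = T → T = T
((Q ∧ S) ↔ P) ⊕ (¬R → V) = F ⊕ T = T
Thus S2 is true.

S3: Parsed as ¬(V → ¬U) ↑ R

¬U = ¬F = T
V → ¬U = T → T = T
¬(V → ¬U) = ¬T = F
¬(V → ¬U) ↑ R = F ↑ F = T
Hence S3 is true.

Count: 3.

3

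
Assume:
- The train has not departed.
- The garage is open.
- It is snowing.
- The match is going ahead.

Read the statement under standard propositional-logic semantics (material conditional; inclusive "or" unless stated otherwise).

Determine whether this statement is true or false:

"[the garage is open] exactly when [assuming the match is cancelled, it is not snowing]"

Let Q = "the garage is closed" (False), S = "the match is cancelled" (False), R = "it is snowing" (True).
Parsed as not Q iff (S -> not R)

not Q = not False = True
not R = not True = False
S -> not R = False -> False = True
not Q iff (S -> not R) = True iff True = True

True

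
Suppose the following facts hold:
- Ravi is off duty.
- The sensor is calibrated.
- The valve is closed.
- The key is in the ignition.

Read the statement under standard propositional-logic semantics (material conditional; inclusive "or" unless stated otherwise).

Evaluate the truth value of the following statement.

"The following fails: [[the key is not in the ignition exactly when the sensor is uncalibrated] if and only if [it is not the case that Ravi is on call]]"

False.

Let S = "the key is in the ignition" (True), Q = "the sensor is calibrated" (True), P = "Ravi is on call" (False).
In symbols: not ((not S iff not Q) iff not P)

not S = not True = False
not Q = not True = False
not S iff not Q = False iff False = True
not P = not False = True
(not S iff not Q) iff not P = True iff True = True
not ((not S iff not Q) iff not P) = not True = False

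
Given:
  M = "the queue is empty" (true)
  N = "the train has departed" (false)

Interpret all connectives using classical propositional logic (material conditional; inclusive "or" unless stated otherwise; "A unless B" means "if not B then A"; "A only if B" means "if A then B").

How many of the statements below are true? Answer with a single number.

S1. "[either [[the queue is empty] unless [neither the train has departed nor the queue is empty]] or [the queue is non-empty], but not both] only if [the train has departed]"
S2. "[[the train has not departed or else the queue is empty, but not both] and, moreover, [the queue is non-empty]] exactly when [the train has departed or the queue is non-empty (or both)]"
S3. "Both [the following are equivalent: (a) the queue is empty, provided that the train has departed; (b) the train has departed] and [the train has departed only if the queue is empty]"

S1: Formalization: ((M or (N nor M)) xor not M) -> N

N nor M = False nor True = False
M or (N nor M) = True or False = True
not M = not True = False
(M or (N nor M)) xor not M = True xor False = True
((M or (N nor M)) xor not M) -> N = True -> False = False
So S1 is false.

S2: In symbols: ((not N xor M) and not M) iff (N or not M)

not N = not False = True
not N xor M = True xor True = False
not M = not True = False
(not N xor M) and not M = False and False = False
not M = not True = False
N or not M = False or False = False
((not N xor M) and not M) iff (N or not M) = False iff False = True
Thus S2 is true.

S3: In symbols: ((N -> M) iff N) and (N -> M)

N -> M = False -> True = True
(N -> M) iff N = True iff False = False
N -> M = False -> True = True
((N -> M) iff N) and (N -> M) = False and True = False
So S3 is false.

1 of the 3 statements is true.

1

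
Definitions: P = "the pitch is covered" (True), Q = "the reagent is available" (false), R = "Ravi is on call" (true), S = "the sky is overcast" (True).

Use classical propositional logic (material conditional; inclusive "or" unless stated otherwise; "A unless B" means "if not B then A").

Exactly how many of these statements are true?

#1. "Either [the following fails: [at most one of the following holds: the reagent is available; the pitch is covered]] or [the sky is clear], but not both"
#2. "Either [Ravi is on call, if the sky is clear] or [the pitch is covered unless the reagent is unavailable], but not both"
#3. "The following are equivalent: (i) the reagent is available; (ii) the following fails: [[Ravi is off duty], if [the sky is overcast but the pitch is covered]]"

0

#1: Parsed as ~(Q nand P) xor ~S

Q nand P = F nand T = T
~(Q nand P) = ~T = F
~S = ~T = F
~(Q nand P) xor ~S = F xor F = F
Hence #1 is false.

#2: Parsed as (~S -> R) xor (P | ~Q)

~S = ~T = F
~S -> R = F -> T = T
~Q = ~F = T
P | ~Q = T | T = T
(~S -> R) xor (P | ~Q) = T xor T = F
So #2 is false.

#3: In symbols: Q <-> ~((S & P) -> ~R)

S & P = T & T = T
~R = ~T = F
(S & P) -> ~R = T -> F = F
~((S & P) -> ~R) = ~F = T
Q <-> ~((S & P) -> ~R) = F <-> T = F
Thus #3 is false.

0 of the 3 statements are true (none).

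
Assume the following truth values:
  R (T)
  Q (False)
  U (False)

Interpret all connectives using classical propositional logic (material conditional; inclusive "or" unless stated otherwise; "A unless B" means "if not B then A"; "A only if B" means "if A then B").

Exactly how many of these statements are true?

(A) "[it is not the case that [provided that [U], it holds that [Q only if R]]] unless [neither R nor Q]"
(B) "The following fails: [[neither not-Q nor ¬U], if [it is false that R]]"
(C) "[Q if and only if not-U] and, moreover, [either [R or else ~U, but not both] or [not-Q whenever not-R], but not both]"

(A): This is not (U -> (Q -> R)) or (R nor Q).

Q -> R = False -> True = True
U -> (Q -> R) = False -> True = True
not (U -> (Q -> R)) = not True = False
R nor Q = True nor False = False
not (U -> (Q -> R)) or (R nor Q) = False or False = False
So (A) is false.

(B): In symbols: not (not R -> (not Q nor not U))

not R = not True = False
not Q = not False = True
not U = not False = True
not Q nor not U = True nor True = False
not R -> (not Q nor not U) = False -> False = True
not (not R -> (not Q nor not U)) = not True = False
Hence (B) is false.

(C): Parsed as (Q iff not U) and ((R xor not U) xor (not R -> not Q))

not U = not False = True
Q iff not U = False iff True = False
not U = not False = True
R xor not U = True xor True = False
not R = not True = False
not Q = not False = True
not R -> not Q = False -> True = True
(R xor not U) xor (not R -> not Q) = False xor True = True
(Q iff not U) and ((R xor not U) xor (not R -> not Q)) = False and True = False
Thus (C) is false.

True statements: 0 (none).

0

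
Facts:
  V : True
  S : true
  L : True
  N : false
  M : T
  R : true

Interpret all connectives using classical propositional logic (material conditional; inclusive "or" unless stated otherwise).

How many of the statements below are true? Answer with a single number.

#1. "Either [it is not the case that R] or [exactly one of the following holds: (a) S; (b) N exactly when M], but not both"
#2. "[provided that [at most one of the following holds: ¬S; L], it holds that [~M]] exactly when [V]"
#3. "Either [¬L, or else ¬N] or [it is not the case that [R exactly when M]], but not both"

2

#1: Parsed as ~R xor (S xor (N <-> M))

~R = ~T = F
N <-> M = F <-> T = F
S xor (N <-> M) = T xor F = T
~R xor (S xor (N <-> M)) = F xor T = T
Thus #1 is true.

#2: This is ((~S nand L) -> ~M) <-> V.

~S = ~T = F
~S nand L = F nand T = T
~M = ~T = F
(~S nand L) -> ~M = T -> F = F
((~S nand L) -> ~M) <-> V = F <-> T = F
Hence #2 is false.

#3: This is (~L | ~N) xor ~(R <-> M).

~L = ~T = F
~N = ~F = T
~L | ~N = F | T = T
R <-> M = T <-> T = T
~(R <-> M) = ~T = F
(~L | ~N) xor ~(R <-> M) = T xor F = T
Hence #3 is true.

True statements: 2 (#1, #3).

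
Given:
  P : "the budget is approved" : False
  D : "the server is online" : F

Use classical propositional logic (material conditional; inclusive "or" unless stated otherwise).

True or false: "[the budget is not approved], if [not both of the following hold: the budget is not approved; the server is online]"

Values: P=F, D=F.
Parsed as (¬P ↑ D) → ¬P

¬P = ¬F = T
¬P ↑ D = T ↑ F = T
¬P = ¬F = T
(¬P ↑ D) → ¬P = T → T = T

true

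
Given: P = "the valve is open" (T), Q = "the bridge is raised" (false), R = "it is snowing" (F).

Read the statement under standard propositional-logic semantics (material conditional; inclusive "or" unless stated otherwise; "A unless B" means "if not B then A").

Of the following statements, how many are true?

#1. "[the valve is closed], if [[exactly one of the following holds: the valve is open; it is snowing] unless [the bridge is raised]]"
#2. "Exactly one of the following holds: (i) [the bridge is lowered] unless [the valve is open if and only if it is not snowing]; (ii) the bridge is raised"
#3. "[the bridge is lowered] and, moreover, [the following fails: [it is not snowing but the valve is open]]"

1

#1: Parsed as ((P xor R) | Q) -> ~P

P xor R = T xor F = T
(P xor R) | Q = T | F = T
~P = ~T = F
((P xor R) | Q) -> ~P = T -> F = F
Hence #1 is false.

#2: In symbols: (~Q | (P <-> ~R)) xor Q

~Q = ~F = T
~R = ~F = T
P <-> ~R = T <-> T = T
~Q | (P <-> ~R) = T | T = T
(~Q | (P <-> ~R)) xor Q = T xor F = T
Hence #2 is true.

#3: In symbols: ~Q & ~(~R & P)

~Q = ~F = T
~R = ~F = T
~R & P = T & T = T
~(~R & P) = ~T = F
~Q & ~(~R & P) = T & F = F
Thus #3 is false.

Count: 1.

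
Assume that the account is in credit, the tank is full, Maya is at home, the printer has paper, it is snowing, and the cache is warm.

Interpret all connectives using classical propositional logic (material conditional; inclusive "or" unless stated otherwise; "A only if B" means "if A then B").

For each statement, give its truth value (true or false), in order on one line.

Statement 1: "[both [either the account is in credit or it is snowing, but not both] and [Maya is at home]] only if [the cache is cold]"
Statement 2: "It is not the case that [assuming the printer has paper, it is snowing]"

Statement 1 true, Statement 2 false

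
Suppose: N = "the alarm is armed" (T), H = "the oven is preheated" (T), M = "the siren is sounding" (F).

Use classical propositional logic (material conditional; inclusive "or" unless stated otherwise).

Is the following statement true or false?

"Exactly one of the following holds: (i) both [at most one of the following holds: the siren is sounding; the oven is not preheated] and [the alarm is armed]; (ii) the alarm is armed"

False

Values: M=F, H=T, N=T.
Parsed as ((M nand ~H) & N) xor N

~H = ~T = F
M nand ~H = F nand F = T
(M nand ~H) & N = T & T = T
((M nand ~H) & N) xor N = T xor T = F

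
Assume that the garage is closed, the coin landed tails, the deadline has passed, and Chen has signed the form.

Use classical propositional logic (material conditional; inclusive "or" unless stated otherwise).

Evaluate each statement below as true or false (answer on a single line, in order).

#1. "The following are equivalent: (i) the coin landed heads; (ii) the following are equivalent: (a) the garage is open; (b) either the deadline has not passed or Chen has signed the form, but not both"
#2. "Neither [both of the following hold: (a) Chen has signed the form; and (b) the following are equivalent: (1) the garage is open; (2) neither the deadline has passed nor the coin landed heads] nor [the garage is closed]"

Let N = "the coin landed heads" (F), V = "the garage is closed" (T), L = "the deadline has passed" (T), S = "Chen has signed the form" (T).

#1: In symbols: N ↔ (¬V ↔ (¬L ⊕ S))

¬V = ¬T = F
¬L = ¬T = F
¬L ⊕ S = F ⊕ T = T
¬V ↔ (¬L ⊕ S) = F ↔ T = F
N ↔ (¬V ↔ (¬L ⊕ S)) = F ↔ F = T
Hence #1 is true.

#2: Parsed as (S ∧ (¬V ↔ (L ↓ N))) ↓ V

¬V = ¬T = F
L ↓ N = T ↓ F = F
¬V ↔ (L ↓ N) = F ↔ F = T
S ∧ (¬V ↔ (L ↓ N)) = T ∧ T = T
(S ∧ (¬V ↔ (L ↓ N))) ↓ V = T ↓ T = F
Thus #2 is false.

#1 T; #2 F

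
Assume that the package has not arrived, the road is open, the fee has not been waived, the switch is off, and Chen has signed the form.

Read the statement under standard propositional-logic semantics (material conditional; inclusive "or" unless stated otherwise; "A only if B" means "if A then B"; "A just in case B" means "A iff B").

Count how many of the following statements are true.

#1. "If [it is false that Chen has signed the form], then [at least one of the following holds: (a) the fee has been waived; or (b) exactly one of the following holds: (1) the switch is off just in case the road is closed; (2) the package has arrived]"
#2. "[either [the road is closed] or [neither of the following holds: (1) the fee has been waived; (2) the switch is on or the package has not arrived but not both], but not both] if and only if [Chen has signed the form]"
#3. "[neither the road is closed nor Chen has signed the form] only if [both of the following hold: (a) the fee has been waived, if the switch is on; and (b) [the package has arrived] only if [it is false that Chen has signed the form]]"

2

Let H = "Chen has signed the form" (True), N = "the fee has been waived" (False), G = "the switch is on" (False), Q = "the road is closed" (False), M = "the package has arrived" (False).

#1: Parsed as not H -> (N or ((not G iff Q) xor M))

not H = not True = False
not G = not False = True
not G iff Q = True iff False = False
(not G iff Q) xor M = False xor False = False
N or ((not G iff Q) xor M) = False or False = False
not H -> (N or ((not G iff Q) xor M)) = False -> False = True
Hence #1 is true.

#2: Formalization: (Q xor (N nor (G xor not M))) iff H

not M = not False = True
G xor not M = False xor True = True
N nor (G xor not M) = False nor True = False
Q xor (N nor (G xor not M)) = False xor False = False
(Q xor (N nor (G xor not M))) iff H = False iff True = False
Thus #2 is false.

#3: Parsed as (Q nor H) -> ((G -> N) and (M -> not H))

Q nor H = False nor True = False
G -> N = False -> False = True
not H = not True = False
M -> not H = False -> False = True
(G -> N) and (M -> not H) = True and True = True
(Q nor H) -> ((G -> N) and (M -> not H)) = False -> True = True
So #3 is true.

2 of the 3 statements are true (#1, #3).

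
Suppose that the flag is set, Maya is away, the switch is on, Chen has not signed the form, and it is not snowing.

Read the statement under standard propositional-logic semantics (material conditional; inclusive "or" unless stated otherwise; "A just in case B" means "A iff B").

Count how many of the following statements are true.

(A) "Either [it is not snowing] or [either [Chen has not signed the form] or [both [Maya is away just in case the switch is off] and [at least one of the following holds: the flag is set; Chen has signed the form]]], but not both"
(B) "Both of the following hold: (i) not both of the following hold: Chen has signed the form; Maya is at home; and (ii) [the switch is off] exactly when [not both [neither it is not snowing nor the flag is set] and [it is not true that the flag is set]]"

Let G = "it is snowing" (F), S = "Chen has signed the form" (F), R = "Maya is at home" (F), M = "the switch is on" (T), U = "the flag is set" (T).

(A): This is ~G xor (~S | ((~R <-> ~M) & (U | S))).

~G = ~F = T
~S = ~F = T
~R = ~F = T
~M = ~T = F
~R <-> ~M = T <-> F = F
U | S = T | F = T
(~R <-> ~M) & (U | S) = F & T = F
~S | ((~R <-> ~M) & (U | S)) = T | F = T
~G xor (~S | ((~R <-> ~M) & (U | S))) = T xor T = F
Thus (A) is false.

(B): Formalization: (S nand R) & (~M <-> ((~G nor U) nand ~U))

S nand R = F nand F = T
~M = ~T = F
~G = ~F = T
~G nor U = T nor T = F
~U = ~T = F
(~G nor U) nand ~U = F nand F = T
~M <-> ((~G nor U) nand ~U) = F <-> T = F
(S nand R) & (~M <-> ((~G nor U) nand ~U)) = T & F = F
So (B) is false.

Count: 0.

0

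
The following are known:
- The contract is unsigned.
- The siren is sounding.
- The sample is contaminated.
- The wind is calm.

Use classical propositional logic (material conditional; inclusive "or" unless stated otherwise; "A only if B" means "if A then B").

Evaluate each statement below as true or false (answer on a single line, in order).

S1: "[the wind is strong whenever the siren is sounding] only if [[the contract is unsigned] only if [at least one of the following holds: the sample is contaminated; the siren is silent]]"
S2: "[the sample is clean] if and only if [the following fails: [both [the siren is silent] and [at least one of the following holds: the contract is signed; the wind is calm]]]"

S1 T / S2 F

Let L = "the siren is sounding" (True), G = "the wind is strong" (False), W = "the contract is signed" (False), S = "the sample is contaminated" (True).

S1: Parsed as (L -> G) -> (not W -> (S or not L))

L -> G = True -> False = False
not W = not False = True
not L = not True = False
S or not L = True or False = True
not W -> (S or not L) = True -> True = True
(L -> G) -> (not W -> (S or not L)) = False -> True = True
Thus S1 is true.

S2: This is not S iff not (not L and (W or not G)).

not S = not True = False
not L = not True = False
not G = not False = True
W or not G = False or True = True
not L and (W or not G) = False and True = False
not (not L and (W or not G)) = not False = True
not S iff not (not L and (W or not G)) = False iff True = False
Hence S2 is false.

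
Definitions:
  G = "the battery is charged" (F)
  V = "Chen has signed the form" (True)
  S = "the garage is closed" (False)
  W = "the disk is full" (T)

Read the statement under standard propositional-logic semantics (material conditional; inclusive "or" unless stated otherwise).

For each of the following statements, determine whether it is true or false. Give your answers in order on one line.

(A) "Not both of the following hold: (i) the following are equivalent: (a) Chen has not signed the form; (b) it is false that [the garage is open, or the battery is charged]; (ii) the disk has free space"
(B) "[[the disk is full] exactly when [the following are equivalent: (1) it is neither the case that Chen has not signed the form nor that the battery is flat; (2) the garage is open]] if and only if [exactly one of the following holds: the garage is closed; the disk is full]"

(A): Formalization: (not V iff not (not S or G)) nand not W

not V = not True = False
not S = not False = True
not S or G = True or False = True
not (not S or G) = not True = False
not V iff not (not S or G) = False iff False = True
not W = not True = False
(not V iff not (not S or G)) nand not W = True nand False = True
So (A) is true.

(B): This is (W iff ((not V nor not G) iff not S)) iff (S xor W).

not V = not True = False
not G = not False = True
not V nor not G = False nor True = False
not S = not False = True
(not V nor not G) iff not S = False iff True = False
W iff ((not V nor not G) iff not S) = True iff False = False
S xor W = False xor True = True
(W iff ((not V nor not G) iff not S)) iff (S xor W) = False iff True = False
So (B) is false.

(A) T, (B) F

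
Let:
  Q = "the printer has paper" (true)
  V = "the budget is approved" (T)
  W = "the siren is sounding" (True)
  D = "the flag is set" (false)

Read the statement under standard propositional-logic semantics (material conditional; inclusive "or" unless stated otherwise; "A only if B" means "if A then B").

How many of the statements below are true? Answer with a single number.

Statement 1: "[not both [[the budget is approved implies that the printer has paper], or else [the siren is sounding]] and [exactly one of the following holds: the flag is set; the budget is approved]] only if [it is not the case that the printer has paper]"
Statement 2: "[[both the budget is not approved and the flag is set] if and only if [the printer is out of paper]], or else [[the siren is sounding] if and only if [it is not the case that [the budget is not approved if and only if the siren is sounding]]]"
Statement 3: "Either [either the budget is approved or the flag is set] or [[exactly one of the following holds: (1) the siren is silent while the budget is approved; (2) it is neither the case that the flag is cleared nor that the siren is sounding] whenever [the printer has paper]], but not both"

3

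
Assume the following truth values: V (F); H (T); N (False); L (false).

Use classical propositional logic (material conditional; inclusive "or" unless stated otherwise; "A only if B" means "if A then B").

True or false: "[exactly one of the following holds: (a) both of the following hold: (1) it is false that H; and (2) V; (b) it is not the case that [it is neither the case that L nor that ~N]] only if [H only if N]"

false

Values: H=True, V=False, L=False, N=False.
Formalization: ((not H and V) xor not (L nor not N)) -> (H -> N)

not H = not True = False
not H and V = False and False = False
not N = not False = True
L nor not N = False nor True = False
not (L nor not N) = not False = True
(not H and V) xor not (L nor not N) = False xor True = True
H -> N = True -> False = False
((not H and V) xor not (L nor not N)) -> (H -> N) = True -> False = False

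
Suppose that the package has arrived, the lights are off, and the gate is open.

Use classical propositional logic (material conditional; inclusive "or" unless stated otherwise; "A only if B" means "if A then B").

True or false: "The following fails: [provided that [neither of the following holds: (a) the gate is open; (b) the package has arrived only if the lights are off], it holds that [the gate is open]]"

Let U = "the gate is open" (T), Q = "the package has arrived" (T), R = "the lights are on" (F).
In symbols: ¬((U ↓ (Q → ¬R)) → U)

¬R = ¬F = T
Q → ¬R = T → T = T
U ↓ (Q → ¬R) = T ↓ T = F
(U ↓ (Q → ¬R)) → U = F → T = T
¬((U ↓ (Q → ¬R)) → U) = ¬T = F

False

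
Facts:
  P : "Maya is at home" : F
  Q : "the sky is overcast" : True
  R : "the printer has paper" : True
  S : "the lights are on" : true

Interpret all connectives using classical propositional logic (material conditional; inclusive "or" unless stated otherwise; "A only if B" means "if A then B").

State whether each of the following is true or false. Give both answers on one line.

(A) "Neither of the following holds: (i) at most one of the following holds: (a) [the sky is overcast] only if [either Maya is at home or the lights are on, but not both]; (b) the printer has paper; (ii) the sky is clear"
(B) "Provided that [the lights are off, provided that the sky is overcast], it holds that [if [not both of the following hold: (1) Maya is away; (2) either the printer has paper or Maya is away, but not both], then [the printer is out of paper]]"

(A) T, (B) T

(A): Formalization: ((Q -> (P xor S)) nand R) nor not Q

P xor S = False xor True = True
Q -> (P xor S) = True -> True = True
(Q -> (P xor S)) nand R = True nand True = False
not Q = not True = False
((Q -> (P xor S)) nand R) nor not Q = False nor False = True
Thus (A) is true.

(B): Parsed as (Q -> not S) -> ((not P nand (R xor not P)) -> not R)

not S = not True = False
Q -> not S = True -> False = False
not P = not False = True
not P = not False = True
R xor not P = True xor True = False
not P nand (R xor not P) = True nand False = True
not R = not True = False
(not P nand (R xor not P)) -> not R = True -> False = False
(Q -> not S) -> ((not P nand (R xor not P)) -> not R) = False -> False = True
So (B) is true.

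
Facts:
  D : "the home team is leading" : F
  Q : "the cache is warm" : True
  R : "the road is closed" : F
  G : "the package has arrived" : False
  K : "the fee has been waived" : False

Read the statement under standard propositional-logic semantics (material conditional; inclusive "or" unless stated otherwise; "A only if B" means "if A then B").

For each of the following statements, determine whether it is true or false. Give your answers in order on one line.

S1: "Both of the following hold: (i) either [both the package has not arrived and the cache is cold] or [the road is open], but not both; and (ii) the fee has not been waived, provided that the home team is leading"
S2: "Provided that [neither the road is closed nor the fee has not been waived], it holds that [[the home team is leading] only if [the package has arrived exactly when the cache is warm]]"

S1 T / S2 T

S1: This is ((~G & ~Q) xor ~R) & (D -> ~K).

~G = ~F = T
~Q = ~T = F
~G & ~Q = T & F = F
~R = ~F = T
(~G & ~Q) xor ~R = F xor T = T
~K = ~F = T
D -> ~K = F -> T = T
((~G & ~Q) xor ~R) & (D -> ~K) = T & T = T
Thus S1 is true.

S2: Parsed as (R nor ~K) -> (D -> (G <-> Q))

~K = ~F = T
R nor ~K = F nor T = F
G <-> Q = F <-> T = F
D -> (G <-> Q) = F -> F = T
(R nor ~K) -> (D -> (G <-> Q)) = F -> T = T
Thus S2 is true.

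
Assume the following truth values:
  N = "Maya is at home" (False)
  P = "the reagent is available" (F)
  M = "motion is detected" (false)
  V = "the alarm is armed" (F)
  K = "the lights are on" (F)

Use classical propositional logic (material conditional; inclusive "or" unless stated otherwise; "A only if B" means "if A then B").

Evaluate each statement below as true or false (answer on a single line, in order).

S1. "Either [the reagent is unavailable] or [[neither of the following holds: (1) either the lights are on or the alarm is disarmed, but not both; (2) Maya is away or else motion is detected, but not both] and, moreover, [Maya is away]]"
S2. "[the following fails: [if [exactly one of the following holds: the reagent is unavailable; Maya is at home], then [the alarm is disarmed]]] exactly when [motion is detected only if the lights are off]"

S1: Parsed as ~P | (((K xor ~V) nor (~N xor M)) & ~N)

~P = ~F = T
~V = ~F = T
K xor ~V = F xor T = T
~N = ~F = T
~N xor M = T xor F = T
(K xor ~V) nor (~N xor M) = T nor T = F
~N = ~F = T
((K xor ~V) nor (~N xor M)) & ~N = F & T = F
~P | (((K xor ~V) nor (~N xor M)) & ~N) = T | F = T
Hence S1 is true.

S2: In symbols: ~((~P xor N) -> ~V) <-> (M -> ~K)

~P = ~F = T
~P xor N = T xor F = T
~V = ~F = T
(~P xor N) -> ~V = T -> T = T
~((~P xor N) -> ~V) = ~T = F
~K = ~F = T
M -> ~K = F -> T = T
~((~P xor N) -> ~V) <-> (M -> ~K) = F <-> T = F
Hence S2 is false.

S1 True; S2 False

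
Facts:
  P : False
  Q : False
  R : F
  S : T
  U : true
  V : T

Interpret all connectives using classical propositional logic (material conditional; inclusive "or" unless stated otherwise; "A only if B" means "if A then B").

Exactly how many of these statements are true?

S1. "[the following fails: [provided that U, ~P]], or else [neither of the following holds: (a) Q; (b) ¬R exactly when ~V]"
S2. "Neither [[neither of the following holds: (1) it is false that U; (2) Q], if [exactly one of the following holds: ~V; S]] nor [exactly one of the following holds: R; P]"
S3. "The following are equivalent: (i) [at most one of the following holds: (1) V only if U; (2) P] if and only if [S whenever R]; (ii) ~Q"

2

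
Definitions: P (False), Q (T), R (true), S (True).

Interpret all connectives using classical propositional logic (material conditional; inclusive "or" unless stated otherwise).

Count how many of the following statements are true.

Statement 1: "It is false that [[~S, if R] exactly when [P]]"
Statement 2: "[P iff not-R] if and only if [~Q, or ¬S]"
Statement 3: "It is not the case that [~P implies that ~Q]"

Statement 1: This is not ((R -> not S) iff P).

not S = not True = False
R -> not S = True -> False = False
(R -> not S) iff P = False iff False = True
not ((R -> not S) iff P) = not True = False
Thus Statement 1 is false.

Statement 2: Parsed as (P iff not R) iff (not Q or not S)

not R = not True = False
P iff not R = False iff False = True
not Q = not True = False
not S = not True = False
not Q or not S = False or False = False
(P iff not R) iff (not Q or not S) = True iff False = False
Thus Statement 2 is false.

Statement 3: Parsed as not (not P -> not Q)

not P = not False = True
not Q = not True = False
not P -> not Q = True -> False = False
not (not P -> not Q) = not False = True
Hence Statement 3 is true.

1 of the 3 statements is true.

1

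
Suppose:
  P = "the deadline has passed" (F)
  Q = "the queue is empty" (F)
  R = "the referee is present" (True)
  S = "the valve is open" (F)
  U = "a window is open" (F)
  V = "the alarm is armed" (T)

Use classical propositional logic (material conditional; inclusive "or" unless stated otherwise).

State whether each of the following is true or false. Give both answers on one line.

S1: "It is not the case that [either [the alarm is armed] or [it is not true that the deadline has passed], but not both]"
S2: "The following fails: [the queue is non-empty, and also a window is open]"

S1 true; S2 true

S1: Parsed as ~(V xor ~P)

~P = ~F = T
V xor ~P = T xor T = F
~(V xor ~P) = ~F = T
Thus S1 is true.

S2: Parsed as ~(~Q & U)

~Q = ~F = T
~Q & U = T & F = F
~(~Q & U) = ~F = T
Thus S2 is true.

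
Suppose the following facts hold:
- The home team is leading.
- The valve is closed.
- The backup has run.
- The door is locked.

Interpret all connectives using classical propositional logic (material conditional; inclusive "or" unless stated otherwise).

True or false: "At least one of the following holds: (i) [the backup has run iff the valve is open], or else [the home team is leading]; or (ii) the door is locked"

Let R = "the backup has run" (T), Q = "the valve is open" (F), P = "the home team is leading" (T), S = "the door is locked" (T).
Parsed as ((R ↔ Q) ∨ P) ∨ S

R ↔ Q = T ↔ F = F
(R ↔ Q) ∨ P = F ∨ T = T
((R ↔ Q) ∨ P) ∨ S = T ∨ T = T

True.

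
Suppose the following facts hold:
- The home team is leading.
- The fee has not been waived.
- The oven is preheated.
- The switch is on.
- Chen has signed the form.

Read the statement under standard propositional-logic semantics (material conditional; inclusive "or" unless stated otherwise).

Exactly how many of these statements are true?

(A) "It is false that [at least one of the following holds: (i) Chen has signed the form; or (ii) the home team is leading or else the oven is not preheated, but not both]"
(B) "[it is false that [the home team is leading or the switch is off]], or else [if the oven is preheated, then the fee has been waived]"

0

Let U = "Chen has signed the form" (True), P = "the home team is leading" (True), R = "the oven is preheated" (True), S = "the switch is on" (True), Q = "the fee has been waived" (False).

(A): Formalization: not (U or (P xor not R))

not R = not True = False
P xor not R = True xor False = True
U or (P xor not R) = True or True = True
not (U or (P xor not R)) = not True = False
Thus (A) is false.

(B): Formalization: not (P or not S) or (R -> Q)

not S = not True = False
P or not S = True or False = True
not (P or not S) = not True = False
R -> Q = True -> False = False
not (P or not S) or (R -> Q) = False or False = False
Thus (B) is false.

True statements: 0 (none).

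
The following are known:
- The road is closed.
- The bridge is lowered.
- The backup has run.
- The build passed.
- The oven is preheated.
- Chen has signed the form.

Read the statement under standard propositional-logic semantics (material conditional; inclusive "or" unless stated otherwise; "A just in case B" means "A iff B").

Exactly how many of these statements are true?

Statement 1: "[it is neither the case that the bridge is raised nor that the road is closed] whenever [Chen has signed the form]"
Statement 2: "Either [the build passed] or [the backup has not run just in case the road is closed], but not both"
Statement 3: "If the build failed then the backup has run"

2

Let V = "Chen has signed the form" (T), Q = "the bridge is raised" (F), P = "the road is closed" (T), S = "the build passed" (T), R = "the backup has run" (T).

Statement 1: Formalization: V -> (Q nor P)

Q nor P = F nor T = F
V -> (Q nor P) = T -> F = F
Hence Statement 1 is false.

Statement 2: Parsed as S xor (~R <-> P)

~R = ~T = F
~R <-> P = F <-> T = F
S xor (~R <-> P) = T xor F = T
Thus Statement 2 is true.

Statement 3: Parsed as ~S -> R

~S = ~T = F
~S -> R = F -> T = T
Thus Statement 3 is true.

True statements: 2 (Statement 2, Statement 3).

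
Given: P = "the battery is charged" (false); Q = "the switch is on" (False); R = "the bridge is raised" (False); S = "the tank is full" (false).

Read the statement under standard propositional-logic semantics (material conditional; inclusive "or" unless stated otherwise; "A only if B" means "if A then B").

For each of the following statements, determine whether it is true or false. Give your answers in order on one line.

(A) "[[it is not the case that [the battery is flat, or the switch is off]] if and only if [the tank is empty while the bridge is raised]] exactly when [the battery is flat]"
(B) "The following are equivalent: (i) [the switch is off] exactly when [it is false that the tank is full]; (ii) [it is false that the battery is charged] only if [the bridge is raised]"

(A) True, (B) False

(A): Formalization: (~(~P | ~Q) <-> (~S & R)) <-> ~P

~P = ~F = T
~Q = ~F = T
~P | ~Q = T | T = T
~(~P | ~Q) = ~T = F
~S = ~F = T
~S & R = T & F = F
~(~P | ~Q) <-> (~S & R) = F <-> F = T
~P = ~F = T
(~(~P | ~Q) <-> (~S & R)) <-> ~P = T <-> T = T
Thus (A) is true.

(B): Parsed as (~Q <-> ~S) <-> (~P -> R)

~Q = ~F = T
~S = ~F = T
~Q <-> ~S = T <-> T = T
~P = ~F = T
~P -> R = T -> F = F
(~Q <-> ~S) <-> (~P -> R) = T <-> F = F
Thus (B) is false.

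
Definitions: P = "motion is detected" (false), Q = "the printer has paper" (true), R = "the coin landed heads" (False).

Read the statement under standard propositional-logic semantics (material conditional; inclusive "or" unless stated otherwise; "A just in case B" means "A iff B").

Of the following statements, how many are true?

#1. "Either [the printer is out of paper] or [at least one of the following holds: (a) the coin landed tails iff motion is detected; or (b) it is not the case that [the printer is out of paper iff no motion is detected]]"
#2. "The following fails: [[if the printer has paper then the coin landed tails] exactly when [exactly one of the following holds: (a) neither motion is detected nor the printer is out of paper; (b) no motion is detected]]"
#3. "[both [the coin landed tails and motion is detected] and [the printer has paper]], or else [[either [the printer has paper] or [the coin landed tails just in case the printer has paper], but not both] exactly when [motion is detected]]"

#1: This is ¬Q ∨ ((¬R ↔ P) ∨ ¬(¬Q ↔ ¬P)).

¬Q = ¬T = F
¬R = ¬F = T
¬R ↔ P = T ↔ F = F
¬Q = ¬T = F
¬P = ¬F = T
¬Q ↔ ¬P = F ↔ T = F
¬(¬Q ↔ ¬P) = ¬F = T
(¬R ↔ P) ∨ ¬(¬Q ↔ ¬P) = F ∨ T = T
¬Q ∨ ((¬R ↔ P) ∨ ¬(¬Q ↔ ¬P)) = F ∨ T = T
Hence #1 is true.

#2: This is ¬((Q → ¬R) ↔ ((P ↓ ¬Q) ⊕ ¬P)).

¬R = ¬F = T
Q → ¬R = T → T = T
¬Q = ¬T = F
P ↓ ¬Q = F ↓ F = T
¬P = ¬F = T
(P ↓ ¬Q) ⊕ ¬P = T ⊕ T = F
(Q → ¬R) ↔ ((P ↓ ¬Q) ⊕ ¬P) = T ↔ F = F
¬((Q → ¬R) ↔ ((P ↓ ¬Q) ⊕ ¬P)) = ¬F = T
So #2 is true.

#3: In symbols: ((¬R ∧ P) ∧ Q) ∨ ((Q ⊕ (¬R ↔ Q)) ↔ P)

¬R = ¬F = T
¬R ∧ P = T ∧ F = F
(¬R ∧ P) ∧ Q = F ∧ T = F
¬R = ¬F = T
¬R ↔ Q = T ↔ T = T
Q ⊕ (¬R ↔ Q) = T ⊕ T = F
(Q ⊕ (¬R ↔ Q)) ↔ P = F ↔ F = T
((¬R ∧ P) ∧ Q) ∨ ((Q ⊕ (¬R ↔ Q)) ↔ P) = F ∨ T = T
Hence #3 is true.

True statements: 3.

3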